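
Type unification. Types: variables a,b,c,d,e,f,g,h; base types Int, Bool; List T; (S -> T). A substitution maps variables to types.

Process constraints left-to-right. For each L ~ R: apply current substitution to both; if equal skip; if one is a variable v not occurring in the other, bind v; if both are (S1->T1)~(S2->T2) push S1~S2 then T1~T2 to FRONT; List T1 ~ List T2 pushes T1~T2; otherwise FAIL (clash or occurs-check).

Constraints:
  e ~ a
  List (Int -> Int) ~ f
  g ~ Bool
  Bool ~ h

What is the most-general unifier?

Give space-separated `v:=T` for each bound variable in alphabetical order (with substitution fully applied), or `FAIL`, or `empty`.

step 1: unify e ~ a  [subst: {-} | 3 pending]
  bind e := a
step 2: unify List (Int -> Int) ~ f  [subst: {e:=a} | 2 pending]
  bind f := List (Int -> Int)
step 3: unify g ~ Bool  [subst: {e:=a, f:=List (Int -> Int)} | 1 pending]
  bind g := Bool
step 4: unify Bool ~ h  [subst: {e:=a, f:=List (Int -> Int), g:=Bool} | 0 pending]
  bind h := Bool

Answer: e:=a f:=List (Int -> Int) g:=Bool h:=Bool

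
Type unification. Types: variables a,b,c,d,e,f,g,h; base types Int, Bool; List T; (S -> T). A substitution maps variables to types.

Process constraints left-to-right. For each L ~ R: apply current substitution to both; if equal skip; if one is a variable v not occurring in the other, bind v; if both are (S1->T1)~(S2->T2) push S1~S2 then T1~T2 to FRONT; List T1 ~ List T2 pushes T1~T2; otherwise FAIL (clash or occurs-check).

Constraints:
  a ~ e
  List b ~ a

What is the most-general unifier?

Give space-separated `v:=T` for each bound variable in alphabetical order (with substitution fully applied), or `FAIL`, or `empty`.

Answer: a:=List b e:=List b

Derivation:
step 1: unify a ~ e  [subst: {-} | 1 pending]
  bind a := e
step 2: unify List b ~ e  [subst: {a:=e} | 0 pending]
  bind e := List b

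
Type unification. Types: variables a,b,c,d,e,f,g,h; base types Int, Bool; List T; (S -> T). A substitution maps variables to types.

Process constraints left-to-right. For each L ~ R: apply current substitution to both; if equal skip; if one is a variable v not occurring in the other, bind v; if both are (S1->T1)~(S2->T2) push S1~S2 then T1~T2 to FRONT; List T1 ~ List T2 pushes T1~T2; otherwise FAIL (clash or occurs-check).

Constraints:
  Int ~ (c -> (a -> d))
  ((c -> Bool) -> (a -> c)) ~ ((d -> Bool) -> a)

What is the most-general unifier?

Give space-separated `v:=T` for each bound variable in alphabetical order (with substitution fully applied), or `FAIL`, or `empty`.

Answer: FAIL

Derivation:
step 1: unify Int ~ (c -> (a -> d))  [subst: {-} | 1 pending]
  clash: Int vs (c -> (a -> d))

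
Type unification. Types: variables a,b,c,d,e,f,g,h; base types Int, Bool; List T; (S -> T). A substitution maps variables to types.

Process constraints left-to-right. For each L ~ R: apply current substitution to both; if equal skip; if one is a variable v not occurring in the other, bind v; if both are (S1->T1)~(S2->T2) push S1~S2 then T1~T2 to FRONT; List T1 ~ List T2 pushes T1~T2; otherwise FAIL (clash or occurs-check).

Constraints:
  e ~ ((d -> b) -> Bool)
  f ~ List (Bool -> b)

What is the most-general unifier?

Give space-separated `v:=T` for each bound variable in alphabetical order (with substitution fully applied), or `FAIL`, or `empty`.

Answer: e:=((d -> b) -> Bool) f:=List (Bool -> b)

Derivation:
step 1: unify e ~ ((d -> b) -> Bool)  [subst: {-} | 1 pending]
  bind e := ((d -> b) -> Bool)
step 2: unify f ~ List (Bool -> b)  [subst: {e:=((d -> b) -> Bool)} | 0 pending]
  bind f := List (Bool -> b)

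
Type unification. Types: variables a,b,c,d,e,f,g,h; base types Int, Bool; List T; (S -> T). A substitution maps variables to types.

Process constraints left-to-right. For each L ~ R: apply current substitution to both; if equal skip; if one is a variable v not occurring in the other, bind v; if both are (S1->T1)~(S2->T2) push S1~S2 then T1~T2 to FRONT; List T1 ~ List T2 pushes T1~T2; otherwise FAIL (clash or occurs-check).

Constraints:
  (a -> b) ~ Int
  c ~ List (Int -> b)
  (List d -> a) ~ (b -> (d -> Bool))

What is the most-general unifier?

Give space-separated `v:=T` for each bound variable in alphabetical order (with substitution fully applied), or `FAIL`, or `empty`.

step 1: unify (a -> b) ~ Int  [subst: {-} | 2 pending]
  clash: (a -> b) vs Int

Answer: FAIL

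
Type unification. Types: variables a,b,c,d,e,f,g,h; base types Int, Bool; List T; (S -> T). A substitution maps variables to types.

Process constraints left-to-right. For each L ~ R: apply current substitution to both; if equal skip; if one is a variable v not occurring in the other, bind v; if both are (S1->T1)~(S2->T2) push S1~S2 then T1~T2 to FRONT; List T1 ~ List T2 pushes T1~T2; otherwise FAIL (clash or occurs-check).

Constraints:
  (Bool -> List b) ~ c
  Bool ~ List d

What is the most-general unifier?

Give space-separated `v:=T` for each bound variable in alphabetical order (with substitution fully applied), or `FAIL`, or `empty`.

step 1: unify (Bool -> List b) ~ c  [subst: {-} | 1 pending]
  bind c := (Bool -> List b)
step 2: unify Bool ~ List d  [subst: {c:=(Bool -> List b)} | 0 pending]
  clash: Bool vs List d

Answer: FAIL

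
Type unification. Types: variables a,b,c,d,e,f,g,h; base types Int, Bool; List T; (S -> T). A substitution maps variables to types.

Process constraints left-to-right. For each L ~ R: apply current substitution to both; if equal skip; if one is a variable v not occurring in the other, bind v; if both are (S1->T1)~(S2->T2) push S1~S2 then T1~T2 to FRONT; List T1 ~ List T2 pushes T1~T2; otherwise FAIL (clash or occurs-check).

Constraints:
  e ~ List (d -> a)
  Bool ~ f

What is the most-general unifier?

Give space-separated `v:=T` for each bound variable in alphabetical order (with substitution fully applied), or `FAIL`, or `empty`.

Answer: e:=List (d -> a) f:=Bool

Derivation:
step 1: unify e ~ List (d -> a)  [subst: {-} | 1 pending]
  bind e := List (d -> a)
step 2: unify Bool ~ f  [subst: {e:=List (d -> a)} | 0 pending]
  bind f := Bool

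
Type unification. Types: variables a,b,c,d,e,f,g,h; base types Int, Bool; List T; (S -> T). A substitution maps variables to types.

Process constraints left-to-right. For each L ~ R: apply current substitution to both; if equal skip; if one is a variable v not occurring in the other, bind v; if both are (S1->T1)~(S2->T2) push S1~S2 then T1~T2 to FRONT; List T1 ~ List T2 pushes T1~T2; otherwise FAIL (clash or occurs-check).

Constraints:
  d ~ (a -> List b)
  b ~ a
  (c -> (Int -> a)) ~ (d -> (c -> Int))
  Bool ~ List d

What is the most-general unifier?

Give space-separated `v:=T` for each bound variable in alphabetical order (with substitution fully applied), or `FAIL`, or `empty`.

Answer: FAIL

Derivation:
step 1: unify d ~ (a -> List b)  [subst: {-} | 3 pending]
  bind d := (a -> List b)
step 2: unify b ~ a  [subst: {d:=(a -> List b)} | 2 pending]
  bind b := a
step 3: unify (c -> (Int -> a)) ~ ((a -> List a) -> (c -> Int))  [subst: {d:=(a -> List b), b:=a} | 1 pending]
  -> decompose arrow: push c~(a -> List a), (Int -> a)~(c -> Int)
step 4: unify c ~ (a -> List a)  [subst: {d:=(a -> List b), b:=a} | 2 pending]
  bind c := (a -> List a)
step 5: unify (Int -> a) ~ ((a -> List a) -> Int)  [subst: {d:=(a -> List b), b:=a, c:=(a -> List a)} | 1 pending]
  -> decompose arrow: push Int~(a -> List a), a~Int
step 6: unify Int ~ (a -> List a)  [subst: {d:=(a -> List b), b:=a, c:=(a -> List a)} | 2 pending]
  clash: Int vs (a -> List a)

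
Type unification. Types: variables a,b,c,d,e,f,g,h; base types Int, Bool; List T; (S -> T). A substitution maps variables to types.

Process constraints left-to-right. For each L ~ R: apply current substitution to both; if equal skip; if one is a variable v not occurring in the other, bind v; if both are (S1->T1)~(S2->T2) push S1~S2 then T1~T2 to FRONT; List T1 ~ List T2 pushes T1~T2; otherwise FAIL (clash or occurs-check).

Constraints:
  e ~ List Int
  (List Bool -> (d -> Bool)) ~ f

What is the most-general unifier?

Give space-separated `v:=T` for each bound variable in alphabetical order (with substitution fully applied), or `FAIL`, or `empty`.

Answer: e:=List Int f:=(List Bool -> (d -> Bool))

Derivation:
step 1: unify e ~ List Int  [subst: {-} | 1 pending]
  bind e := List Int
step 2: unify (List Bool -> (d -> Bool)) ~ f  [subst: {e:=List Int} | 0 pending]
  bind f := (List Bool -> (d -> Bool))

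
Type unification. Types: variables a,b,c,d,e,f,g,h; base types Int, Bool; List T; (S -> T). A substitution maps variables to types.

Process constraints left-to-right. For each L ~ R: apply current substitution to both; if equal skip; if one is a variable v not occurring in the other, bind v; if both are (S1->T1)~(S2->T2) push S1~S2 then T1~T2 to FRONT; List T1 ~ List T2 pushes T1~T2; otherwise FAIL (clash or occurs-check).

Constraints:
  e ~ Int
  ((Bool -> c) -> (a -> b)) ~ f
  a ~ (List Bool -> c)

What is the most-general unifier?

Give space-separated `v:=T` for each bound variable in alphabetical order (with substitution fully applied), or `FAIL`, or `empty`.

Answer: a:=(List Bool -> c) e:=Int f:=((Bool -> c) -> ((List Bool -> c) -> b))

Derivation:
step 1: unify e ~ Int  [subst: {-} | 2 pending]
  bind e := Int
step 2: unify ((Bool -> c) -> (a -> b)) ~ f  [subst: {e:=Int} | 1 pending]
  bind f := ((Bool -> c) -> (a -> b))
step 3: unify a ~ (List Bool -> c)  [subst: {e:=Int, f:=((Bool -> c) -> (a -> b))} | 0 pending]
  bind a := (List Bool -> c)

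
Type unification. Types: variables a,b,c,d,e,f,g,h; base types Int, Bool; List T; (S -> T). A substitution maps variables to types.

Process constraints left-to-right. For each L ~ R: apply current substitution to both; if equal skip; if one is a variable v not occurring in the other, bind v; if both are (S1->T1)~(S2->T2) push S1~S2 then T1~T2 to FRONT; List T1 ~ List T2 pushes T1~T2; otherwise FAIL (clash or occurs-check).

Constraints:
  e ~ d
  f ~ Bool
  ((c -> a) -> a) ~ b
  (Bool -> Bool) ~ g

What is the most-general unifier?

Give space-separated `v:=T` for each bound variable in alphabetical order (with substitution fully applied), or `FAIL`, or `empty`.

Answer: b:=((c -> a) -> a) e:=d f:=Bool g:=(Bool -> Bool)

Derivation:
step 1: unify e ~ d  [subst: {-} | 3 pending]
  bind e := d
step 2: unify f ~ Bool  [subst: {e:=d} | 2 pending]
  bind f := Bool
step 3: unify ((c -> a) -> a) ~ b  [subst: {e:=d, f:=Bool} | 1 pending]
  bind b := ((c -> a) -> a)
step 4: unify (Bool -> Bool) ~ g  [subst: {e:=d, f:=Bool, b:=((c -> a) -> a)} | 0 pending]
  bind g := (Bool -> Bool)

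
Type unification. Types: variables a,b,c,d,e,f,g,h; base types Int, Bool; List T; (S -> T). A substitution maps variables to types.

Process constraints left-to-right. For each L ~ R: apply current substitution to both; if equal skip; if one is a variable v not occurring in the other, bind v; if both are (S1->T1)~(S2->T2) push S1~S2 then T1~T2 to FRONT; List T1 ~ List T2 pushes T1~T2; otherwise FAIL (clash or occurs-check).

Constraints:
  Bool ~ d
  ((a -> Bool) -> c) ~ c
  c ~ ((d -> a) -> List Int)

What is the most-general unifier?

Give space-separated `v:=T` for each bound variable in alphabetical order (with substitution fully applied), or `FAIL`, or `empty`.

step 1: unify Bool ~ d  [subst: {-} | 2 pending]
  bind d := Bool
step 2: unify ((a -> Bool) -> c) ~ c  [subst: {d:=Bool} | 1 pending]
  occurs-check fail

Answer: FAIL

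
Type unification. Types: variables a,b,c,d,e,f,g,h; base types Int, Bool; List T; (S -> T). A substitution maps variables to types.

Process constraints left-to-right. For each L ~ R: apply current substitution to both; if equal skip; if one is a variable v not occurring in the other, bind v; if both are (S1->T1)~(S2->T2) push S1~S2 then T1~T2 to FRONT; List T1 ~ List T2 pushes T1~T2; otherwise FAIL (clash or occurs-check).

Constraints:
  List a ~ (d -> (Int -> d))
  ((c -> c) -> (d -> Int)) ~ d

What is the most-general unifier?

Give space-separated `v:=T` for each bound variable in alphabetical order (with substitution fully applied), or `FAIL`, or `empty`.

Answer: FAIL

Derivation:
step 1: unify List a ~ (d -> (Int -> d))  [subst: {-} | 1 pending]
  clash: List a vs (d -> (Int -> d))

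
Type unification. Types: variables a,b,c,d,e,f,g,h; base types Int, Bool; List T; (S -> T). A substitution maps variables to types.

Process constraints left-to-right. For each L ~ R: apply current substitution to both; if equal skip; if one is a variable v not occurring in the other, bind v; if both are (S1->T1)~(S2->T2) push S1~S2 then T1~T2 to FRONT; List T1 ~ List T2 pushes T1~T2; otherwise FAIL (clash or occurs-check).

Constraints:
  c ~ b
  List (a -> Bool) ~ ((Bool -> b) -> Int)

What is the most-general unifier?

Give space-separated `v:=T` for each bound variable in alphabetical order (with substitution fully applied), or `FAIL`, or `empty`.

step 1: unify c ~ b  [subst: {-} | 1 pending]
  bind c := b
step 2: unify List (a -> Bool) ~ ((Bool -> b) -> Int)  [subst: {c:=b} | 0 pending]
  clash: List (a -> Bool) vs ((Bool -> b) -> Int)

Answer: FAIL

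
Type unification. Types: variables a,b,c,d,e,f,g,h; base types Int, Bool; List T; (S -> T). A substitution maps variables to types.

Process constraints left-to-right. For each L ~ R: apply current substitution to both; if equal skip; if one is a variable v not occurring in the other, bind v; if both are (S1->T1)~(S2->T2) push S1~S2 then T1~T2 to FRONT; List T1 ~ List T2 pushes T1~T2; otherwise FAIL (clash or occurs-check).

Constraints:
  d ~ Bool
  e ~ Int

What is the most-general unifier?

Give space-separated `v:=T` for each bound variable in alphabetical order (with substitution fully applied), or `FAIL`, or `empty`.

step 1: unify d ~ Bool  [subst: {-} | 1 pending]
  bind d := Bool
step 2: unify e ~ Int  [subst: {d:=Bool} | 0 pending]
  bind e := Int

Answer: d:=Bool e:=Int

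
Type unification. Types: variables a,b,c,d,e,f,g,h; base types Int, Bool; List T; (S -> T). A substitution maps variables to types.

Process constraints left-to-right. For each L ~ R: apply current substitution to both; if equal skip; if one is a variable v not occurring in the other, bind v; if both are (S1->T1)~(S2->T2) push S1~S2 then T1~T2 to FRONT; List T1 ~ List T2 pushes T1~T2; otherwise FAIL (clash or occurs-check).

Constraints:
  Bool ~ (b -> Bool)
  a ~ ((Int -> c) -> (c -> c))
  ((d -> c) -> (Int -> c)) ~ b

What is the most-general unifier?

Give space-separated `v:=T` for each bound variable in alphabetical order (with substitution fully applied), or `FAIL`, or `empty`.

Answer: FAIL

Derivation:
step 1: unify Bool ~ (b -> Bool)  [subst: {-} | 2 pending]
  clash: Bool vs (b -> Bool)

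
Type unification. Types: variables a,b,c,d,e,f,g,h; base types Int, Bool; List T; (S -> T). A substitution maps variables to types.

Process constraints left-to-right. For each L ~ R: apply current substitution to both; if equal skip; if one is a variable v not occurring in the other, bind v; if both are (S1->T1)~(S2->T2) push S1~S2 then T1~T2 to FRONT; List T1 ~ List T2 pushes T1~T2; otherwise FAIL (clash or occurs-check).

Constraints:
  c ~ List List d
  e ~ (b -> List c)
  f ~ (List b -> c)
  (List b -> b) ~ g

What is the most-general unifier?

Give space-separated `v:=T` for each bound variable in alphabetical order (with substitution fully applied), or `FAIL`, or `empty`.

Answer: c:=List List d e:=(b -> List List List d) f:=(List b -> List List d) g:=(List b -> b)

Derivation:
step 1: unify c ~ List List d  [subst: {-} | 3 pending]
  bind c := List List d
step 2: unify e ~ (b -> List List List d)  [subst: {c:=List List d} | 2 pending]
  bind e := (b -> List List List d)
step 3: unify f ~ (List b -> List List d)  [subst: {c:=List List d, e:=(b -> List List List d)} | 1 pending]
  bind f := (List b -> List List d)
step 4: unify (List b -> b) ~ g  [subst: {c:=List List d, e:=(b -> List List List d), f:=(List b -> List List d)} | 0 pending]
  bind g := (List b -> b)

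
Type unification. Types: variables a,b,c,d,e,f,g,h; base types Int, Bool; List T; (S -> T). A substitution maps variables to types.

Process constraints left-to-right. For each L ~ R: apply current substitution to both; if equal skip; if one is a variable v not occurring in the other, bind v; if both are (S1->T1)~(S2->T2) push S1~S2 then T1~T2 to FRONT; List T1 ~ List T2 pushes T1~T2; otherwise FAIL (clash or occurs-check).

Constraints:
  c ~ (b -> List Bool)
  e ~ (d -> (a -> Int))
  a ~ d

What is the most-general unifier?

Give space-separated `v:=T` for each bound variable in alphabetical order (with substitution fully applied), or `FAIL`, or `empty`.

step 1: unify c ~ (b -> List Bool)  [subst: {-} | 2 pending]
  bind c := (b -> List Bool)
step 2: unify e ~ (d -> (a -> Int))  [subst: {c:=(b -> List Bool)} | 1 pending]
  bind e := (d -> (a -> Int))
step 3: unify a ~ d  [subst: {c:=(b -> List Bool), e:=(d -> (a -> Int))} | 0 pending]
  bind a := d

Answer: a:=d c:=(b -> List Bool) e:=(d -> (d -> Int))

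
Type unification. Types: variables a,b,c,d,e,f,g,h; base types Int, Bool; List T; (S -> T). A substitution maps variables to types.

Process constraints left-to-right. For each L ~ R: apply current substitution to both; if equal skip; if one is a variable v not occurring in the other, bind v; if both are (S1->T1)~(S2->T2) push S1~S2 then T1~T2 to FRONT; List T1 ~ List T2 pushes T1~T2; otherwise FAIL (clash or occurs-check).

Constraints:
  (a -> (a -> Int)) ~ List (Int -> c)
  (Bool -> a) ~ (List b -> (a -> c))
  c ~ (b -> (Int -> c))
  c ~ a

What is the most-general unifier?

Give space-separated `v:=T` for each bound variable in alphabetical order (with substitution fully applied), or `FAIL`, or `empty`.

step 1: unify (a -> (a -> Int)) ~ List (Int -> c)  [subst: {-} | 3 pending]
  clash: (a -> (a -> Int)) vs List (Int -> c)

Answer: FAIL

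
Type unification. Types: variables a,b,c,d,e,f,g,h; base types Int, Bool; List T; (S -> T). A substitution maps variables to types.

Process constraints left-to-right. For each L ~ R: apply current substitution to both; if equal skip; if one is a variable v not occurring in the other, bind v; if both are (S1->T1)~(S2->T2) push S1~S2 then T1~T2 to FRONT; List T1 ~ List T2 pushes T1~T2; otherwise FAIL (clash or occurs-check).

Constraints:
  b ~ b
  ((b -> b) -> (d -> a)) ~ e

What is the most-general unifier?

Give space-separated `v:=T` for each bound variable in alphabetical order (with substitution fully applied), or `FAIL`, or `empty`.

Answer: e:=((b -> b) -> (d -> a))

Derivation:
step 1: unify b ~ b  [subst: {-} | 1 pending]
  -> identical, skip
step 2: unify ((b -> b) -> (d -> a)) ~ e  [subst: {-} | 0 pending]
  bind e := ((b -> b) -> (d -> a))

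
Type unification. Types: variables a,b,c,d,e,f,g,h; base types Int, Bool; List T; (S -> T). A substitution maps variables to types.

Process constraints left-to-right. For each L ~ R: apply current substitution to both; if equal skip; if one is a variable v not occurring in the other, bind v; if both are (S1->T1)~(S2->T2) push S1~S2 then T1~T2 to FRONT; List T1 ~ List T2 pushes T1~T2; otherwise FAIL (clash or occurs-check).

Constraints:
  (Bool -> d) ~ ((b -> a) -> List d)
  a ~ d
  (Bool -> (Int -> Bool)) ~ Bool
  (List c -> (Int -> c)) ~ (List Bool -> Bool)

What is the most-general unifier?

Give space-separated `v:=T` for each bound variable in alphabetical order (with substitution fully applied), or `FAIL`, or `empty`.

step 1: unify (Bool -> d) ~ ((b -> a) -> List d)  [subst: {-} | 3 pending]
  -> decompose arrow: push Bool~(b -> a), d~List d
step 2: unify Bool ~ (b -> a)  [subst: {-} | 4 pending]
  clash: Bool vs (b -> a)

Answer: FAIL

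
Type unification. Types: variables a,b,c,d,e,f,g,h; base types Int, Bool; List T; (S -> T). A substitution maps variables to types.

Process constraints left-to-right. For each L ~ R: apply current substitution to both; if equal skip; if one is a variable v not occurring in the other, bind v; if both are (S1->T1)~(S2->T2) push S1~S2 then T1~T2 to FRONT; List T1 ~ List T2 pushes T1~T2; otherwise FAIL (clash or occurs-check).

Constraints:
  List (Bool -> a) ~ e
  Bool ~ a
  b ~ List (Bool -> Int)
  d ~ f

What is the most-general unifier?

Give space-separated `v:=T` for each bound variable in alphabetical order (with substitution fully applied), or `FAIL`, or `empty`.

step 1: unify List (Bool -> a) ~ e  [subst: {-} | 3 pending]
  bind e := List (Bool -> a)
step 2: unify Bool ~ a  [subst: {e:=List (Bool -> a)} | 2 pending]
  bind a := Bool
step 3: unify b ~ List (Bool -> Int)  [subst: {e:=List (Bool -> a), a:=Bool} | 1 pending]
  bind b := List (Bool -> Int)
step 4: unify d ~ f  [subst: {e:=List (Bool -> a), a:=Bool, b:=List (Bool -> Int)} | 0 pending]
  bind d := f

Answer: a:=Bool b:=List (Bool -> Int) d:=f e:=List (Bool -> Bool)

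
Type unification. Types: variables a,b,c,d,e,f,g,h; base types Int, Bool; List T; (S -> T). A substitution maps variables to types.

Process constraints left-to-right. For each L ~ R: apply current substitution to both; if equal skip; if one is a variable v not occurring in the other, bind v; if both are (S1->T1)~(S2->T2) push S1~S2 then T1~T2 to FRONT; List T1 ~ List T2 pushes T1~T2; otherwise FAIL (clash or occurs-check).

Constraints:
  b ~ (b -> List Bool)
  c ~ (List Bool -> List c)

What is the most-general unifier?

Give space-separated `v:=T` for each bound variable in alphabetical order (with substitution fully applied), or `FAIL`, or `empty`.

step 1: unify b ~ (b -> List Bool)  [subst: {-} | 1 pending]
  occurs-check fail: b in (b -> List Bool)

Answer: FAIL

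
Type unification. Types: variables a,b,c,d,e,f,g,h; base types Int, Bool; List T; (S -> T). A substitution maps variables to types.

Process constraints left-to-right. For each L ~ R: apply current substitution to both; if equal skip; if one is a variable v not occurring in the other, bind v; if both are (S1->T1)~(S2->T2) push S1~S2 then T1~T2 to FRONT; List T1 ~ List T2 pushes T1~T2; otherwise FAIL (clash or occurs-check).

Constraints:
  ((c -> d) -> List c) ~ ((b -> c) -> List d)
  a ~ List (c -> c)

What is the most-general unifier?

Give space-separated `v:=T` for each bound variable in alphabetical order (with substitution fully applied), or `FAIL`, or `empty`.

Answer: a:=List (b -> b) c:=b d:=b

Derivation:
step 1: unify ((c -> d) -> List c) ~ ((b -> c) -> List d)  [subst: {-} | 1 pending]
  -> decompose arrow: push (c -> d)~(b -> c), List c~List d
step 2: unify (c -> d) ~ (b -> c)  [subst: {-} | 2 pending]
  -> decompose arrow: push c~b, d~c
step 3: unify c ~ b  [subst: {-} | 3 pending]
  bind c := b
step 4: unify d ~ b  [subst: {c:=b} | 2 pending]
  bind d := b
step 5: unify List b ~ List b  [subst: {c:=b, d:=b} | 1 pending]
  -> identical, skip
step 6: unify a ~ List (b -> b)  [subst: {c:=b, d:=b} | 0 pending]
  bind a := List (b -> b)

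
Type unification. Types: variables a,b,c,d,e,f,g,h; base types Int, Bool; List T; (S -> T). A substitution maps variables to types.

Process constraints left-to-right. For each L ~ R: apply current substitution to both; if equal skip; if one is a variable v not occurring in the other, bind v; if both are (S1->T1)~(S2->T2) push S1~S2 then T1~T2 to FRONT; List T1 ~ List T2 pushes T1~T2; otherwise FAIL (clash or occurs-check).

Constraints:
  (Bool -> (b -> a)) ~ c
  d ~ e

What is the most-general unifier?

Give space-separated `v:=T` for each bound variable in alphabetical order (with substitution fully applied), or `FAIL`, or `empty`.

step 1: unify (Bool -> (b -> a)) ~ c  [subst: {-} | 1 pending]
  bind c := (Bool -> (b -> a))
step 2: unify d ~ e  [subst: {c:=(Bool -> (b -> a))} | 0 pending]
  bind d := e

Answer: c:=(Bool -> (b -> a)) d:=e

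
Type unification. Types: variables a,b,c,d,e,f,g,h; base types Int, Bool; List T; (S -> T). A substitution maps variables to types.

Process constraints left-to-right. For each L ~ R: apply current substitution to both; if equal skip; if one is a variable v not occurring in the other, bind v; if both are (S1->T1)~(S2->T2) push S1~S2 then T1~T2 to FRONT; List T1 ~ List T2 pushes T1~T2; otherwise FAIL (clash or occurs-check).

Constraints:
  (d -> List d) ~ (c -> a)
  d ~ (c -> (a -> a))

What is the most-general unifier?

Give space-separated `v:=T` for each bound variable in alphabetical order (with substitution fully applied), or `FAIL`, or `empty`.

Answer: FAIL

Derivation:
step 1: unify (d -> List d) ~ (c -> a)  [subst: {-} | 1 pending]
  -> decompose arrow: push d~c, List d~a
step 2: unify d ~ c  [subst: {-} | 2 pending]
  bind d := c
step 3: unify List c ~ a  [subst: {d:=c} | 1 pending]
  bind a := List c
step 4: unify c ~ (c -> (List c -> List c))  [subst: {d:=c, a:=List c} | 0 pending]
  occurs-check fail: c in (c -> (List c -> List c))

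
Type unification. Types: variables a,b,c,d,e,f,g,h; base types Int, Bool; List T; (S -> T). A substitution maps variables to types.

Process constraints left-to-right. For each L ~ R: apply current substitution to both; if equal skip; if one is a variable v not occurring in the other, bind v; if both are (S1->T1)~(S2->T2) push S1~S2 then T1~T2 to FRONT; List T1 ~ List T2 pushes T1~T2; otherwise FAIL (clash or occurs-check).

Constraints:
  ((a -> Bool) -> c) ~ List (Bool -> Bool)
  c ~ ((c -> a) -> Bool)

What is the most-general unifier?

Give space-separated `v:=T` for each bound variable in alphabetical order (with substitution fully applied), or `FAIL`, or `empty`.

Answer: FAIL

Derivation:
step 1: unify ((a -> Bool) -> c) ~ List (Bool -> Bool)  [subst: {-} | 1 pending]
  clash: ((a -> Bool) -> c) vs List (Bool -> Bool)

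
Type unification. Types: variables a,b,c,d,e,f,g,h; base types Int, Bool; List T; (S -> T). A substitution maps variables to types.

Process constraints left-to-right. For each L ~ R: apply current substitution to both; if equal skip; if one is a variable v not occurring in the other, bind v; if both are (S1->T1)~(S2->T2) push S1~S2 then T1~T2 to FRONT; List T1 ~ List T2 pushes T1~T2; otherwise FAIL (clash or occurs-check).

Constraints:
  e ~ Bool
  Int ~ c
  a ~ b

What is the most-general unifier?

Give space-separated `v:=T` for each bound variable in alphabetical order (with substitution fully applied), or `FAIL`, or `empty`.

Answer: a:=b c:=Int e:=Bool

Derivation:
step 1: unify e ~ Bool  [subst: {-} | 2 pending]
  bind e := Bool
step 2: unify Int ~ c  [subst: {e:=Bool} | 1 pending]
  bind c := Int
step 3: unify a ~ b  [subst: {e:=Bool, c:=Int} | 0 pending]
  bind a := b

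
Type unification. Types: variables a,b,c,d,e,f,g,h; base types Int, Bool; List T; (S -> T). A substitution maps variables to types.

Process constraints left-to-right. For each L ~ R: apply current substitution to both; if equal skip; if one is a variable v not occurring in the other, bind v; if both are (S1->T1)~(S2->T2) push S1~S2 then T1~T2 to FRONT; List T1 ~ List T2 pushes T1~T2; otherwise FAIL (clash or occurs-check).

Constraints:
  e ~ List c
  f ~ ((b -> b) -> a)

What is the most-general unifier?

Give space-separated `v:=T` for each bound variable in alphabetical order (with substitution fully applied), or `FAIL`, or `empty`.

Answer: e:=List c f:=((b -> b) -> a)

Derivation:
step 1: unify e ~ List c  [subst: {-} | 1 pending]
  bind e := List c
step 2: unify f ~ ((b -> b) -> a)  [subst: {e:=List c} | 0 pending]
  bind f := ((b -> b) -> a)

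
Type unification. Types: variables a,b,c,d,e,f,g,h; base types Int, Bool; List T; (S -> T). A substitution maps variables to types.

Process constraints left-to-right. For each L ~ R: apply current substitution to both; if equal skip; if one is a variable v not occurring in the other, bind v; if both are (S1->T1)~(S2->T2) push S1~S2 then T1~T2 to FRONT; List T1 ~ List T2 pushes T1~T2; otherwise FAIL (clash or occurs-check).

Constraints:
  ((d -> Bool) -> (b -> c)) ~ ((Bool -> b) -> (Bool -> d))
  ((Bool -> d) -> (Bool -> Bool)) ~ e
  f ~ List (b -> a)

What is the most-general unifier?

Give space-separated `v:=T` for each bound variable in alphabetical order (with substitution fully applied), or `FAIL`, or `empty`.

step 1: unify ((d -> Bool) -> (b -> c)) ~ ((Bool -> b) -> (Bool -> d))  [subst: {-} | 2 pending]
  -> decompose arrow: push (d -> Bool)~(Bool -> b), (b -> c)~(Bool -> d)
step 2: unify (d -> Bool) ~ (Bool -> b)  [subst: {-} | 3 pending]
  -> decompose arrow: push d~Bool, Bool~b
step 3: unify d ~ Bool  [subst: {-} | 4 pending]
  bind d := Bool
step 4: unify Bool ~ b  [subst: {d:=Bool} | 3 pending]
  bind b := Bool
step 5: unify (Bool -> c) ~ (Bool -> Bool)  [subst: {d:=Bool, b:=Bool} | 2 pending]
  -> decompose arrow: push Bool~Bool, c~Bool
step 6: unify Bool ~ Bool  [subst: {d:=Bool, b:=Bool} | 3 pending]
  -> identical, skip
step 7: unify c ~ Bool  [subst: {d:=Bool, b:=Bool} | 2 pending]
  bind c := Bool
step 8: unify ((Bool -> Bool) -> (Bool -> Bool)) ~ e  [subst: {d:=Bool, b:=Bool, c:=Bool} | 1 pending]
  bind e := ((Bool -> Bool) -> (Bool -> Bool))
step 9: unify f ~ List (Bool -> a)  [subst: {d:=Bool, b:=Bool, c:=Bool, e:=((Bool -> Bool) -> (Bool -> Bool))} | 0 pending]
  bind f := List (Bool -> a)

Answer: b:=Bool c:=Bool d:=Bool e:=((Bool -> Bool) -> (Bool -> Bool)) f:=List (Bool -> a)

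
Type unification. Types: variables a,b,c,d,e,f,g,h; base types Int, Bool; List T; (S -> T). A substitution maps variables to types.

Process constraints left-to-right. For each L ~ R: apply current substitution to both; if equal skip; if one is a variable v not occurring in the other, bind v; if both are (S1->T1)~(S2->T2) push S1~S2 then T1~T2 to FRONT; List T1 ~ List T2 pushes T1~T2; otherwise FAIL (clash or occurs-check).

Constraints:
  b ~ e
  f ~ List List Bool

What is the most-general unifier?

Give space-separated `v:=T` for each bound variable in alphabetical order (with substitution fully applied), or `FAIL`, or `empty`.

Answer: b:=e f:=List List Bool

Derivation:
step 1: unify b ~ e  [subst: {-} | 1 pending]
  bind b := e
step 2: unify f ~ List List Bool  [subst: {b:=e} | 0 pending]
  bind f := List List Bool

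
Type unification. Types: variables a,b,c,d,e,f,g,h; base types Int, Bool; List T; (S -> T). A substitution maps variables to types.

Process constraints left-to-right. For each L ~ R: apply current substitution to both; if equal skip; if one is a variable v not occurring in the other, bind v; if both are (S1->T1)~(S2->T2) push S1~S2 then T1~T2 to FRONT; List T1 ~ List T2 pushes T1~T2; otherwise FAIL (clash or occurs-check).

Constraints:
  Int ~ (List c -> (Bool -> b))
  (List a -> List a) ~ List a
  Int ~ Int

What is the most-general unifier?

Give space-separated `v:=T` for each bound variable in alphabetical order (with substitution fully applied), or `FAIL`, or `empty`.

step 1: unify Int ~ (List c -> (Bool -> b))  [subst: {-} | 2 pending]
  clash: Int vs (List c -> (Bool -> b))

Answer: FAIL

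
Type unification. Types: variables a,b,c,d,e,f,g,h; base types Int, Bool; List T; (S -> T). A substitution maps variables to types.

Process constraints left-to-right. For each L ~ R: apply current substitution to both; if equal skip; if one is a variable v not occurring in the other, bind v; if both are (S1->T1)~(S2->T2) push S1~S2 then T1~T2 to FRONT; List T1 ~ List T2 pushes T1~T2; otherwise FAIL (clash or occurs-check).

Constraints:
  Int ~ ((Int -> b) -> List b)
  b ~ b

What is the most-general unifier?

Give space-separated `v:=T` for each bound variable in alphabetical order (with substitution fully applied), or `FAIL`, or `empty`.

step 1: unify Int ~ ((Int -> b) -> List b)  [subst: {-} | 1 pending]
  clash: Int vs ((Int -> b) -> List b)

Answer: FAIL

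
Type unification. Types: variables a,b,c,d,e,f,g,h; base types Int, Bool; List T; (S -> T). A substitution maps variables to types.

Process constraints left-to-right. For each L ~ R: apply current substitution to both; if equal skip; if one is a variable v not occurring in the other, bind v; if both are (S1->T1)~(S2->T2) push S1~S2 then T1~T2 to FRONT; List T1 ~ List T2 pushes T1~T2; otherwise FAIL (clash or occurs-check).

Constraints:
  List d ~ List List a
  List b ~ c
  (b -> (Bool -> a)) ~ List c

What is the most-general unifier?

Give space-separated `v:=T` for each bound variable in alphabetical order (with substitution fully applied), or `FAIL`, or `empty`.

step 1: unify List d ~ List List a  [subst: {-} | 2 pending]
  -> decompose List: push d~List a
step 2: unify d ~ List a  [subst: {-} | 2 pending]
  bind d := List a
step 3: unify List b ~ c  [subst: {d:=List a} | 1 pending]
  bind c := List b
step 4: unify (b -> (Bool -> a)) ~ List List b  [subst: {d:=List a, c:=List b} | 0 pending]
  clash: (b -> (Bool -> a)) vs List List b

Answer: FAIL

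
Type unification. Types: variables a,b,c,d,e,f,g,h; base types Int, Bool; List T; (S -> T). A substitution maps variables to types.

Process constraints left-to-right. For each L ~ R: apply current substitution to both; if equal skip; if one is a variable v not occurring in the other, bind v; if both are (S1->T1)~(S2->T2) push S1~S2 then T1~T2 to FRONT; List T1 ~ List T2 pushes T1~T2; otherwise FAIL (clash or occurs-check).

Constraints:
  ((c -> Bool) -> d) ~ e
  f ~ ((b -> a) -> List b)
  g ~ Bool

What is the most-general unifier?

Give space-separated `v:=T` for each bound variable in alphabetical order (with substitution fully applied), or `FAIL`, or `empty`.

step 1: unify ((c -> Bool) -> d) ~ e  [subst: {-} | 2 pending]
  bind e := ((c -> Bool) -> d)
step 2: unify f ~ ((b -> a) -> List b)  [subst: {e:=((c -> Bool) -> d)} | 1 pending]
  bind f := ((b -> a) -> List b)
step 3: unify g ~ Bool  [subst: {e:=((c -> Bool) -> d), f:=((b -> a) -> List b)} | 0 pending]
  bind g := Bool

Answer: e:=((c -> Bool) -> d) f:=((b -> a) -> List b) g:=Bool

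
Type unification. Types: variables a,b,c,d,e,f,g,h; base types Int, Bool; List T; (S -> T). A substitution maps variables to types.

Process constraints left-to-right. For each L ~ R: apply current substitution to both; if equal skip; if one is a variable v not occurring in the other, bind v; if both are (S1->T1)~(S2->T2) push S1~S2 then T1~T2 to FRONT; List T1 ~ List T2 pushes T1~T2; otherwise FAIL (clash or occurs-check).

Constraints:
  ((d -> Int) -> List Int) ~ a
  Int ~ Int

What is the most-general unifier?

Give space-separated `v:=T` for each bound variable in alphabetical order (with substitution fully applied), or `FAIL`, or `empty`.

Answer: a:=((d -> Int) -> List Int)

Derivation:
step 1: unify ((d -> Int) -> List Int) ~ a  [subst: {-} | 1 pending]
  bind a := ((d -> Int) -> List Int)
step 2: unify Int ~ Int  [subst: {a:=((d -> Int) -> List Int)} | 0 pending]
  -> identical, skip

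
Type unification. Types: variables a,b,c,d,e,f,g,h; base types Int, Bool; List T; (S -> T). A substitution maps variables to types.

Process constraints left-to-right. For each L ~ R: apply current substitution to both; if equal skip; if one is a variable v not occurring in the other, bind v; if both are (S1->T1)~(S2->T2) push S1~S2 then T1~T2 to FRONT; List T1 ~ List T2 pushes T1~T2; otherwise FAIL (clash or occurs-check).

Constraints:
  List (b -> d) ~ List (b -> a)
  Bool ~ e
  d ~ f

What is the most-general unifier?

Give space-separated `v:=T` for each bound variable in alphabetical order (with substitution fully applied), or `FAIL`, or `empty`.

Answer: a:=f d:=f e:=Bool

Derivation:
step 1: unify List (b -> d) ~ List (b -> a)  [subst: {-} | 2 pending]
  -> decompose List: push (b -> d)~(b -> a)
step 2: unify (b -> d) ~ (b -> a)  [subst: {-} | 2 pending]
  -> decompose arrow: push b~b, d~a
step 3: unify b ~ b  [subst: {-} | 3 pending]
  -> identical, skip
step 4: unify d ~ a  [subst: {-} | 2 pending]
  bind d := a
step 5: unify Bool ~ e  [subst: {d:=a} | 1 pending]
  bind e := Bool
step 6: unify a ~ f  [subst: {d:=a, e:=Bool} | 0 pending]
  bind a := f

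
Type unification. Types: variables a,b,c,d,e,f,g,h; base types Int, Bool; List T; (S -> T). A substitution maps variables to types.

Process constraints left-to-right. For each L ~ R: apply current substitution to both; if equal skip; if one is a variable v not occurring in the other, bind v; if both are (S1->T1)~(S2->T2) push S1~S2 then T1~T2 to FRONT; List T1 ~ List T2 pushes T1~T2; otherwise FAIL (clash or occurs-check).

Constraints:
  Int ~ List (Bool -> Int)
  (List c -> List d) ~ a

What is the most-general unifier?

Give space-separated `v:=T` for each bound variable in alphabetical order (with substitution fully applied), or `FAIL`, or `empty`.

step 1: unify Int ~ List (Bool -> Int)  [subst: {-} | 1 pending]
  clash: Int vs List (Bool -> Int)

Answer: FAIL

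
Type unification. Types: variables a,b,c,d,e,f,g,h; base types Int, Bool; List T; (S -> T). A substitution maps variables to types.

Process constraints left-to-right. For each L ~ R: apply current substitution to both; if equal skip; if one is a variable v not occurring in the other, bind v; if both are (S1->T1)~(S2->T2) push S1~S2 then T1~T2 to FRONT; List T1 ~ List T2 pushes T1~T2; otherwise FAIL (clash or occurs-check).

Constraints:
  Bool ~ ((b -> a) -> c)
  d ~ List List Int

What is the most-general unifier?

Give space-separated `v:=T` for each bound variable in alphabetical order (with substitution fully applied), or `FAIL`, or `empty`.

Answer: FAIL

Derivation:
step 1: unify Bool ~ ((b -> a) -> c)  [subst: {-} | 1 pending]
  clash: Bool vs ((b -> a) -> c)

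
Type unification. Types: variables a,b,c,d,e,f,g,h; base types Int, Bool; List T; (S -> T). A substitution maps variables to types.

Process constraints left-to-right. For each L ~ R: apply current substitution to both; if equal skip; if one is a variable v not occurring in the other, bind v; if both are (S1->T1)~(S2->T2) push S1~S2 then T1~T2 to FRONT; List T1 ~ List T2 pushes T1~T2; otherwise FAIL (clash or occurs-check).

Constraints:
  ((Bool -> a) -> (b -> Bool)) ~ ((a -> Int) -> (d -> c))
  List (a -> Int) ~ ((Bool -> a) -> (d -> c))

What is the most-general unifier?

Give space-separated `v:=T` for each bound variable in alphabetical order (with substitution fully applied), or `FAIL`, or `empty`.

Answer: FAIL

Derivation:
step 1: unify ((Bool -> a) -> (b -> Bool)) ~ ((a -> Int) -> (d -> c))  [subst: {-} | 1 pending]
  -> decompose arrow: push (Bool -> a)~(a -> Int), (b -> Bool)~(d -> c)
step 2: unify (Bool -> a) ~ (a -> Int)  [subst: {-} | 2 pending]
  -> decompose arrow: push Bool~a, a~Int
step 3: unify Bool ~ a  [subst: {-} | 3 pending]
  bind a := Bool
step 4: unify Bool ~ Int  [subst: {a:=Bool} | 2 pending]
  clash: Bool vs Int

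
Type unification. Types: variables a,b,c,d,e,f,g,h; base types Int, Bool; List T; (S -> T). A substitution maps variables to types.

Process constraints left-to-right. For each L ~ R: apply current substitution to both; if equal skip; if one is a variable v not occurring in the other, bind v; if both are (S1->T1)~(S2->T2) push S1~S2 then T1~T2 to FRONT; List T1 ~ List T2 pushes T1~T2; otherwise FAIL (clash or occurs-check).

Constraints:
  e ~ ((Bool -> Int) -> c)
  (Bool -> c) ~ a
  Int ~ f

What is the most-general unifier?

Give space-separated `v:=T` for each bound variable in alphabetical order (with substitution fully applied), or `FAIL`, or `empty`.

Answer: a:=(Bool -> c) e:=((Bool -> Int) -> c) f:=Int

Derivation:
step 1: unify e ~ ((Bool -> Int) -> c)  [subst: {-} | 2 pending]
  bind e := ((Bool -> Int) -> c)
step 2: unify (Bool -> c) ~ a  [subst: {e:=((Bool -> Int) -> c)} | 1 pending]
  bind a := (Bool -> c)
step 3: unify Int ~ f  [subst: {e:=((Bool -> Int) -> c), a:=(Bool -> c)} | 0 pending]
  bind f := Int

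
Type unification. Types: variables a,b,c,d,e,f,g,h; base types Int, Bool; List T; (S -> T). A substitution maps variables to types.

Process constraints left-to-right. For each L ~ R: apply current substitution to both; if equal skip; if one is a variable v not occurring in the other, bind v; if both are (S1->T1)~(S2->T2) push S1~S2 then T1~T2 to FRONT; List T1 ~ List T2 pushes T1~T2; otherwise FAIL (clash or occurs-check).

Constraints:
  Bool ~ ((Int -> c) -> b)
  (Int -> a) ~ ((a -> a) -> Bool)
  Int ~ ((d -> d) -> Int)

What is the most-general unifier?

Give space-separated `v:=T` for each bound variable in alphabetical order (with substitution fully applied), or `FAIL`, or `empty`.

step 1: unify Bool ~ ((Int -> c) -> b)  [subst: {-} | 2 pending]
  clash: Bool vs ((Int -> c) -> b)

Answer: FAIL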